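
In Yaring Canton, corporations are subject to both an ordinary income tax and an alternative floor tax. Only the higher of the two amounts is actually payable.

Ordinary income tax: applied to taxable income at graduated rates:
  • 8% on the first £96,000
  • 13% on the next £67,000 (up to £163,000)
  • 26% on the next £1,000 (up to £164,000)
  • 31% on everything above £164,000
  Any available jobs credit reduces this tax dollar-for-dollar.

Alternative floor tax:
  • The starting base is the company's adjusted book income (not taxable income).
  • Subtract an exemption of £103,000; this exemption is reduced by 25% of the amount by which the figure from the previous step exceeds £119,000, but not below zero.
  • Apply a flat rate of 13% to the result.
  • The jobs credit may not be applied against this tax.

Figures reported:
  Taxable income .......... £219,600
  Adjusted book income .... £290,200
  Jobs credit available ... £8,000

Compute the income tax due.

Ordinary income tax:
  £96,000 × 8% = £7,680
  £67,000 × 13% = £8,710
  £1,000 × 26% = £260
  £55,600 × 31% = £17,236
  → £33,886
  Less jobs credit £8,000 → £25,886

Alternative floor tax:
  Base (adjusted book income): £290,200
  Exemption: £103,000 − 25% × (£290,200 − £119,000) = £103,000 − £42,800 = £60,200
  Base: £290,200 − £60,200 = £230,000
  £230,000 × 13% = £29,900

£29,900 > £25,886, so the alternative floor tax is the binding amount.

£29,900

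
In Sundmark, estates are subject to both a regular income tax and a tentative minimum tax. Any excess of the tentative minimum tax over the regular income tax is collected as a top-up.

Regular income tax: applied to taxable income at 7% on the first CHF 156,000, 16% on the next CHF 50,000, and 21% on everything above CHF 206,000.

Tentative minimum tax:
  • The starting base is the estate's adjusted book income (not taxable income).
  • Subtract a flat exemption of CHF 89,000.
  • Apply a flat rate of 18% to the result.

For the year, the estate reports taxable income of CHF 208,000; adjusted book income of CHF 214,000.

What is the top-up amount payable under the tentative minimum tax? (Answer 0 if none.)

Regular income tax:
  CHF 156,000 × 7% = CHF 10,920
  CHF 50,000 × 16% = CHF 8,000
  CHF 2,000 × 21% = CHF 420
  → CHF 19,340

Tentative minimum tax:
  Base (adjusted book income): CHF 214,000
  Less exemption CHF 89,000 → base CHF 125,000
  CHF 125,000 × 18% = CHF 22,500

Excess of tentative minimum tax over regular income tax: CHF 22,500 − CHF 19,340 = CHF 3,160.

CHF 3,160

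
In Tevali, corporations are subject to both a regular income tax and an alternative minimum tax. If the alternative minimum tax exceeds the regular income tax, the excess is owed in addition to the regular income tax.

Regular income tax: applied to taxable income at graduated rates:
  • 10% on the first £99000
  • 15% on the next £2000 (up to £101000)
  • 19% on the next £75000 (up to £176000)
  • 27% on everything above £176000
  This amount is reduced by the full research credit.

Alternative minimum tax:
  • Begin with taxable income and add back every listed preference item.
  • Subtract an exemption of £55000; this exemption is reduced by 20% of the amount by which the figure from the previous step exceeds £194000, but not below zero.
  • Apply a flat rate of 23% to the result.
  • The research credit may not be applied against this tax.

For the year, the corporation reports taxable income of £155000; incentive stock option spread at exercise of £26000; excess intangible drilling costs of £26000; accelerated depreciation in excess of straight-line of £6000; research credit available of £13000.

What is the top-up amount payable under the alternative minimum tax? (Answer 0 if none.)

Alternative minimum tax:
  Adjusted income: £155000 + £26000 + £26000 + £6000 = £213000
  Exemption: £55000 − 20% × (£213000 − £194000) = £55000 − £3800 = £51200
  Base: £213000 − £51200 = £161800
  £161800 × 23% = £37214

Regular income tax:
  £99000 × 10% = £9900
  £2000 × 15% = £300
  £54000 × 19% = £10260
  → £20460
  Less research credit £13000 → £7460

Excess of alternative minimum tax over regular income tax: £37214 − £7460 = £29754.

£29754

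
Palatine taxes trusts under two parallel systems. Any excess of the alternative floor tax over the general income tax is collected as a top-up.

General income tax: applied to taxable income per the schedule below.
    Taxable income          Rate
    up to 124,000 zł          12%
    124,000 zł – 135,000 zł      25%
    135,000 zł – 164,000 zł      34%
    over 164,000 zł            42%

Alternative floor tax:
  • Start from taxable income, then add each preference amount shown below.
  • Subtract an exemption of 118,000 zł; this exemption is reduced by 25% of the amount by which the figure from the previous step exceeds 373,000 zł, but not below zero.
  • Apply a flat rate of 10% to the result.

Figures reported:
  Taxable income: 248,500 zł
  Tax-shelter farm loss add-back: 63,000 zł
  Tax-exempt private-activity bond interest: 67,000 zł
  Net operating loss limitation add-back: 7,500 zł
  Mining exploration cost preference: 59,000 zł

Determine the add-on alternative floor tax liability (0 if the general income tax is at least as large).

0 zł

General income tax:
  124,000 zł × 12% = 14,880 zł
  11,000 zł × 25% = 2,750 zł
  29,000 zł × 34% = 9,860 zł
  84,500 zł × 42% = 35,490 zł
  → 62,980 zł

Alternative floor tax:
  Adjusted income: 248,500 zł + 63,000 zł + 67,000 zł + 7,500 zł + 59,000 zł = 445,000 zł
  Exemption: 118,000 zł − 25% × (445,000 zł − 373,000 zł) = 118,000 zł − 18,000 zł = 100,000 zł
  Base: 445,000 zł − 100,000 zł = 345,000 zł
  345,000 zł × 10% = 34,500 zł

34,500 zł ≤ 62,980 zł, so no add-on is due.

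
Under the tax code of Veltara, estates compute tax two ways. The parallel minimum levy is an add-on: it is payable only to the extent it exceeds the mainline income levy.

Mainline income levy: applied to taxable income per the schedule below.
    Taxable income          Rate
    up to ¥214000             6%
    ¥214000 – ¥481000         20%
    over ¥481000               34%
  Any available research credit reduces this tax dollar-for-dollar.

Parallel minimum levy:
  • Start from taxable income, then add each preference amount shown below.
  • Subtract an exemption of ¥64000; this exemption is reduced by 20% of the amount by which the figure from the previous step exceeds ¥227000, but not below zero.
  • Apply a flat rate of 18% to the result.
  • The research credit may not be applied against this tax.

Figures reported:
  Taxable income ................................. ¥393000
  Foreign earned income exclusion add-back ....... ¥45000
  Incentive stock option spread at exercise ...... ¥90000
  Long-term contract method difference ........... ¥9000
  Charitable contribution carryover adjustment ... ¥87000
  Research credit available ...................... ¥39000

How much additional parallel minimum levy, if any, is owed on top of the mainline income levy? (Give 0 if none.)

¥102680

Mainline income levy:
  ¥214000 × 6% = ¥12840
  ¥179000 × 20% = ¥35800
  → ¥48640
  Less research credit ¥39000 → ¥9640

Parallel minimum levy:
  Adjusted income: ¥393000 + ¥45000 + ¥90000 + ¥9000 + ¥87000 = ¥624000
  Exemption: 20% × (¥624000 − ¥227000) = ¥79400 ≥ ¥64000, so the exemption is fully phased out
  Base: ¥624000 − ¥0 = ¥624000
  ¥624000 × 18% = ¥112320

Excess of parallel minimum levy over mainline income levy: ¥112320 − ¥9640 = ¥102680.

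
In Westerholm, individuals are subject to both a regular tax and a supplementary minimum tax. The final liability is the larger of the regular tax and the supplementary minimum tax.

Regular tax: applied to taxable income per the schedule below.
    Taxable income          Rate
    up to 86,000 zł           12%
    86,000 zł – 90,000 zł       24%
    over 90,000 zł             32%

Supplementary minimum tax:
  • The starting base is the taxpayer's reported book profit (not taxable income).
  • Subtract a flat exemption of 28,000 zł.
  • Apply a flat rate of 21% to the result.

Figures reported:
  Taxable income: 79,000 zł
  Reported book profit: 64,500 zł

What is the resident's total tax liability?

Supplementary minimum tax:
  Base (reported book profit): 64,500 zł
  Less exemption 28,000 zł → base 36,500 zł
  36,500 zł × 21% = 7,665 zł

Regular tax:
  79,000 zł × 12% = 9,480 zł

9,480 zł > 7,665 zł, so the regular tax governs.

9,480 zł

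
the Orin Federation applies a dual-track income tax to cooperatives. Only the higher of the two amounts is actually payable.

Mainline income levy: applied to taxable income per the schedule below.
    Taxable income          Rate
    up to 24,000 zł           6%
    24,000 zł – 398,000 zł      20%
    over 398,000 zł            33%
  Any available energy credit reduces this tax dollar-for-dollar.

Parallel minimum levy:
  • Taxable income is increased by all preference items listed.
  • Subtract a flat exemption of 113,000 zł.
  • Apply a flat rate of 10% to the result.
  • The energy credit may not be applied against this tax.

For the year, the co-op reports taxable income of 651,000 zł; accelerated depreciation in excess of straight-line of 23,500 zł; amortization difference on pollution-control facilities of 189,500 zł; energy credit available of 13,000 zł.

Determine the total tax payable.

Mainline income levy:
  24,000 zł × 6% = 1,440 zł
  374,000 zł × 20% = 74,800 zł
  253,000 zł × 33% = 83,490 zł
  → 159,730 zł
  Less energy credit 13,000 zł → 146,730 zł

Parallel minimum levy:
  Adjusted income: 651,000 zł + 23,500 zł + 189,500 zł = 864,000 zł
  Less exemption 113,000 zł → base 751,000 zł
  751,000 zł × 10% = 75,100 zł

146,730 zł > 75,100 zł, so the mainline income levy governs.

146,730 zł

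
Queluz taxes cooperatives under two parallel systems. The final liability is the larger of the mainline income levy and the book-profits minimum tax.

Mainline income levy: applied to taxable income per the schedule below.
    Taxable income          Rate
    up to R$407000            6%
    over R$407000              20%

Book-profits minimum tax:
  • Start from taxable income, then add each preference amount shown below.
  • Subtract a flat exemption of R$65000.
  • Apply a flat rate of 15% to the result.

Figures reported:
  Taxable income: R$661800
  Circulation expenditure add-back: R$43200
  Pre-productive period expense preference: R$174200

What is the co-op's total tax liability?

Mainline income levy:
  R$407000 × 6% = R$24420
  R$254800 × 20% = R$50960
  → R$75380

Book-profits minimum tax:
  Adjusted income: R$661800 + R$43200 + R$174200 = R$879200
  Less exemption R$65000 → base R$814200
  R$814200 × 15% = R$122130

R$122130 > R$75380, so the book-profits minimum tax is the binding amount.

R$122130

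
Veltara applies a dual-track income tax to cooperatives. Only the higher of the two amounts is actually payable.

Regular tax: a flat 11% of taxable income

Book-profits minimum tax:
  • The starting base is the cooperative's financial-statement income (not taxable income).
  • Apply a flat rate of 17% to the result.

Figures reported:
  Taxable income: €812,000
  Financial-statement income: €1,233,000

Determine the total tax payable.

€209,610

Regular tax:
  €812,000 × 11% = €89,320

Book-profits minimum tax:
  Base (financial-statement income): €1,233,000
  €1,233,000 × 17% = €209,610

€209,610 > €89,320, so the book-profits minimum tax is the binding amount.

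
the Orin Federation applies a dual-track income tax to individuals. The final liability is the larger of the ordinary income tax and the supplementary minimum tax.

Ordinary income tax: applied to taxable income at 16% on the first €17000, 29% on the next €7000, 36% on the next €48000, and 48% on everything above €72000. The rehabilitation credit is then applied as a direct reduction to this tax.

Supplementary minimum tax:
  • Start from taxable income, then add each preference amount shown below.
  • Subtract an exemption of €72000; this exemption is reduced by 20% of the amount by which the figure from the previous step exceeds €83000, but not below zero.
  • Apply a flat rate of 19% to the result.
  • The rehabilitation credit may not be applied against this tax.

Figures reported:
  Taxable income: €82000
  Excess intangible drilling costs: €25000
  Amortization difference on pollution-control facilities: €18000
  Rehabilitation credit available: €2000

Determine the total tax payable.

€24830

Supplementary minimum tax:
  Adjusted income: €82000 + €25000 + €18000 = €125000
  Exemption: €72000 − 20% × (€125000 − €83000) = €72000 − €8400 = €63600
  Base: €125000 − €63600 = €61400
  €61400 × 19% = €11666

Ordinary income tax:
  €17000 × 16% = €2720
  €7000 × 29% = €2030
  €48000 × 36% = €17280
  €10000 × 48% = €4800
  → €26830
  Less rehabilitation credit €2000 → €24830

€24830 > €11666, so the ordinary income tax governs.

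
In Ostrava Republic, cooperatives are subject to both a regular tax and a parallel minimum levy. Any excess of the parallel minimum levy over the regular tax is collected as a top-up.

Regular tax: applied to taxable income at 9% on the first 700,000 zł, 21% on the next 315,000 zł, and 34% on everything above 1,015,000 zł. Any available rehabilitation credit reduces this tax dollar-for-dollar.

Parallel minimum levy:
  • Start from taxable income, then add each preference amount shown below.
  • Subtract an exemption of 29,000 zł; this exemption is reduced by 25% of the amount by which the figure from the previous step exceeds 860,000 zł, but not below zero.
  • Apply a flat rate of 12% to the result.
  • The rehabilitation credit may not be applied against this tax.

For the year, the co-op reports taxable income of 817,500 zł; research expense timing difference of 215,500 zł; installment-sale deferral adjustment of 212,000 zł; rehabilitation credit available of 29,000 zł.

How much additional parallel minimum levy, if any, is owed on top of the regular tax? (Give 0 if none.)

Parallel minimum levy:
  Adjusted income: 817,500 zł + 215,500 zł + 212,000 zł = 1,245,000 zł
  Exemption: 25% × (1,245,000 zł − 860,000 zł) = 96,250 zł ≥ 29,000 zł, so the exemption is fully phased out
  Base: 1,245,000 zł − 0 zł = 1,245,000 zł
  1,245,000 zł × 12% = 149,400 zł

Regular tax:
  700,000 zł × 9% = 63,000 zł
  117,500 zł × 21% = 24,675 zł
  → 87,675 zł
  Less rehabilitation credit 29,000 zł → 58,675 zł

Excess of parallel minimum levy over regular tax: 149,400 zł − 58,675 zł = 90,725 zł.

90,725 zł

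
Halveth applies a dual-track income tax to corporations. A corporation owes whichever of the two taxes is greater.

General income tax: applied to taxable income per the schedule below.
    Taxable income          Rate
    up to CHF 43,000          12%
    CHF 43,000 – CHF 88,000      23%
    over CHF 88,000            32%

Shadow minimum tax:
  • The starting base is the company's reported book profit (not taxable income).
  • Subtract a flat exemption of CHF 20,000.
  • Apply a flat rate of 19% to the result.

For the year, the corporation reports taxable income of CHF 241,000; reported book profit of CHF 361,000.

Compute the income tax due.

Shadow minimum tax:
  Base (reported book profit): CHF 361,000
  Less exemption CHF 20,000 → base CHF 341,000
  CHF 341,000 × 19% = CHF 64,790

General income tax:
  CHF 43,000 × 12% = CHF 5,160
  CHF 45,000 × 23% = CHF 10,350
  CHF 153,000 × 32% = CHF 48,960
  → CHF 64,470

CHF 64,790 > CHF 64,470, so the shadow minimum tax is the binding amount.

CHF 64,790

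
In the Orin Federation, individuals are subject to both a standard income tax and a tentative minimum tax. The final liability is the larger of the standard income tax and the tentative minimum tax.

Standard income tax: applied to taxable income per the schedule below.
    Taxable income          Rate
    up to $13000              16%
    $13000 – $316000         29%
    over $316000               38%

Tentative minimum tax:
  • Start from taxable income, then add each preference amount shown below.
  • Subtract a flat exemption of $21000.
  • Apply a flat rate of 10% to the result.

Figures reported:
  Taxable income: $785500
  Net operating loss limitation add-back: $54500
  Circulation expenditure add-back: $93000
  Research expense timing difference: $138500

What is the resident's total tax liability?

$268360

Standard income tax:
  $13000 × 16% = $2080
  $303000 × 29% = $87870
  $469500 × 38% = $178410
  → $268360

Tentative minimum tax:
  Adjusted income: $785500 + $54500 + $93000 + $138500 = $1071500
  Less exemption $21000 → base $1050500
  $1050500 × 10% = $105050

$268360 > $105050, so the standard income tax governs.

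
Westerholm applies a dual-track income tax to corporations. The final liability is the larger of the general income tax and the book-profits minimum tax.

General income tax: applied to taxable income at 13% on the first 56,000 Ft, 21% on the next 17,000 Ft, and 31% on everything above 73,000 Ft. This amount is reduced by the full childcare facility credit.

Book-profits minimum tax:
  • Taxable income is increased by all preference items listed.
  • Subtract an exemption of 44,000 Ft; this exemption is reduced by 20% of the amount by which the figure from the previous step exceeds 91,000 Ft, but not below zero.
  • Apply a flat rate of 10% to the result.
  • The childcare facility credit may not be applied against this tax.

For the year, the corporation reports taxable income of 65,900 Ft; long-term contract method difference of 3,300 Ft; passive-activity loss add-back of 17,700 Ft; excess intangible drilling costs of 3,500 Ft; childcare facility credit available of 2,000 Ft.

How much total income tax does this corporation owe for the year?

General income tax:
  56,000 Ft × 13% = 7,280 Ft
  9,900 Ft × 21% = 2,079 Ft
  → 9,359 Ft
  Less childcare facility credit 2,000 Ft → 7,359 Ft

Book-profits minimum tax:
  Adjusted income: 65,900 Ft + 3,300 Ft + 17,700 Ft + 3,500 Ft = 90,400 Ft
  Exemption: 90,400 Ft ≤ 91,000 Ft, so full 44,000 Ft applies
  Base: 90,400 Ft − 44,000 Ft = 46,400 Ft
  46,400 Ft × 10% = 4,640 Ft

7,359 Ft > 4,640 Ft, so the general income tax governs.

7,359 Ft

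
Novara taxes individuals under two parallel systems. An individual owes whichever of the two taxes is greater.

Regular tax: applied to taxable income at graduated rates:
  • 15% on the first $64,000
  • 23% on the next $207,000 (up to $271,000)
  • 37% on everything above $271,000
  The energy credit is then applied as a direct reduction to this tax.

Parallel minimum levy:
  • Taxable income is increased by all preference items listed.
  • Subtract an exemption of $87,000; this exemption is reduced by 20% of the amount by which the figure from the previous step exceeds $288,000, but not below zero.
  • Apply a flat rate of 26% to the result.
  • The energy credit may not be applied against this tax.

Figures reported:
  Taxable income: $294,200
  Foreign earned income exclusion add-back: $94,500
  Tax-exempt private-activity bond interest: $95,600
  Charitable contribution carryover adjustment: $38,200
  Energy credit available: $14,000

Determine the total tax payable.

$125,424

Regular tax:
  $64,000 × 15% = $9,600
  $207,000 × 23% = $47,610
  $23,200 × 37% = $8,584
  → $65,794
  Less energy credit $14,000 → $51,794

Parallel minimum levy:
  Adjusted income: $294,200 + $94,500 + $95,600 + $38,200 = $522,500
  Exemption: $87,000 − 20% × ($522,500 − $288,000) = $87,000 − $46,900 = $40,100
  Base: $522,500 − $40,100 = $482,400
  $482,400 × 26% = $125,424

$125,424 > $51,794, so the parallel minimum levy is the binding amount.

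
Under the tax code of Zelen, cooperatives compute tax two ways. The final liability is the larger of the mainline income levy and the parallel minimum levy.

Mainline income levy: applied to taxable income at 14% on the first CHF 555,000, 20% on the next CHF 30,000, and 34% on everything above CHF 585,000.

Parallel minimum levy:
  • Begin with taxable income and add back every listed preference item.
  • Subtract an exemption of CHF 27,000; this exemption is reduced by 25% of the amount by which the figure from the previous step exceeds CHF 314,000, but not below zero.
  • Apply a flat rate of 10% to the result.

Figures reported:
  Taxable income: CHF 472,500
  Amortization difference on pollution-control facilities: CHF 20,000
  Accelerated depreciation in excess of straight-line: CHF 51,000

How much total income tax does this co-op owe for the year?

Mainline income levy:
  CHF 472,500 × 14% = CHF 66,150

Parallel minimum levy:
  Adjusted income: CHF 472,500 + CHF 20,000 + CHF 51,000 = CHF 543,500
  Exemption: 25% × (CHF 543,500 − CHF 314,000) = CHF 57,375 ≥ CHF 27,000, so the exemption is fully phased out
  Base: CHF 543,500 − CHF 0 = CHF 543,500
  CHF 543,500 × 10% = CHF 54,350

CHF 66,150 > CHF 54,350, so the mainline income levy governs.

CHF 66,150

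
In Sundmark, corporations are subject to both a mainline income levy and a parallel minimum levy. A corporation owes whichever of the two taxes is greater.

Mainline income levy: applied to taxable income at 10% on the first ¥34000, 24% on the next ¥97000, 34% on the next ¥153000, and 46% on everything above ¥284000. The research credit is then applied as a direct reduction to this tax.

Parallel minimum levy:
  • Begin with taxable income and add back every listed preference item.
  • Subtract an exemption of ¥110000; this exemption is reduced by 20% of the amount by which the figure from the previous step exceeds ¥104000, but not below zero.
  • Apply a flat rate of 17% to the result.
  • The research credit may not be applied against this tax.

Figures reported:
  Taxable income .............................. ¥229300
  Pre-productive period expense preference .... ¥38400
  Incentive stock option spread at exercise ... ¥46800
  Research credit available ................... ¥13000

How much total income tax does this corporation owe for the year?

¥47102

Mainline income levy:
  ¥34000 × 10% = ¥3400
  ¥97000 × 24% = ¥23280
  ¥98300 × 34% = ¥33422
  → ¥60102
  Less research credit ¥13000 → ¥47102

Parallel minimum levy:
  Adjusted income: ¥229300 + ¥38400 + ¥46800 = ¥314500
  Exemption: ¥110000 − 20% × (¥314500 − ¥104000) = ¥110000 − ¥42100 = ¥67900
  Base: ¥314500 − ¥67900 = ¥246600
  ¥246600 × 17% = ¥41922

¥47102 > ¥41922, so the mainline income levy governs.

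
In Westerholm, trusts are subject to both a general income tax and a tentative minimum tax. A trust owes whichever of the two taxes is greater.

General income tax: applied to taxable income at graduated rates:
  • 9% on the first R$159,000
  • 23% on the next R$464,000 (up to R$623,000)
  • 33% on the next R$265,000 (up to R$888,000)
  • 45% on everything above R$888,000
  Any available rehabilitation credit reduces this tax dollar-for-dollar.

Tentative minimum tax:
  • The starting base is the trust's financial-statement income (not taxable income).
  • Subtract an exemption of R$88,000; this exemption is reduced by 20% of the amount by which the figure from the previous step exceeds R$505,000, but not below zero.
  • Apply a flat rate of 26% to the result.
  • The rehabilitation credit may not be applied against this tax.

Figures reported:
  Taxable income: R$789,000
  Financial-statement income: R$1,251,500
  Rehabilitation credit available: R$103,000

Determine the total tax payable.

General income tax:
  R$159,000 × 9% = R$14,310
  R$464,000 × 23% = R$106,720
  R$166,000 × 33% = R$54,780
  → R$175,810
  Less rehabilitation credit R$103,000 → R$72,810

Tentative minimum tax:
  Base (financial-statement income): R$1,251,500
  Exemption: 20% × (R$1,251,500 − R$505,000) = R$149,300 ≥ R$88,000, so the exemption is fully phased out
  Base: R$1,251,500 − R$0 = R$1,251,500
  R$1,251,500 × 26% = R$325,390

R$325,390 > R$72,810, so the tentative minimum tax is the binding amount.

R$325,390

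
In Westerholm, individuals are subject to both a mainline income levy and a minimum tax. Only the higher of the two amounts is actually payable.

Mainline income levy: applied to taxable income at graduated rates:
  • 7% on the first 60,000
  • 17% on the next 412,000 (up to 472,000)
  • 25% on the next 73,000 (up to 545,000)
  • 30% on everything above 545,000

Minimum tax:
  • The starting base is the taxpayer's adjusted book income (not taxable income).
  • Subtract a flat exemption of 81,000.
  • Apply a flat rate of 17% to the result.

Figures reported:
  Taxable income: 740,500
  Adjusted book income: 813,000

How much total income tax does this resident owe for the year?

Minimum tax:
  Base (adjusted book income): 813,000
  Less exemption 81,000 → base 732,000
  732,000 × 17% = 124,440

Mainline income levy:
  60,000 × 7% = 4,200
  412,000 × 17% = 70,040
  73,000 × 25% = 18,250
  195,500 × 30% = 58,650
  → 151,140

151,140 > 124,440, so the mainline income levy governs.

151,140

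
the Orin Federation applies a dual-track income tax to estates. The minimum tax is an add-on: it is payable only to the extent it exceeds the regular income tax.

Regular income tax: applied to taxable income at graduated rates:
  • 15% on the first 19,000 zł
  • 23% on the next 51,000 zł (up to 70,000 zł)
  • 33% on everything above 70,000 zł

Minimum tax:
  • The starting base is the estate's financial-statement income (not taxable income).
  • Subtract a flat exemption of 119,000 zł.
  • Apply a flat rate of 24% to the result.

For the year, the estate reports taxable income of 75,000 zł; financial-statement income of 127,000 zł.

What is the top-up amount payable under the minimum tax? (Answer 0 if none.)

0 zł

Minimum tax:
  Base (financial-statement income): 127,000 zł
  Less exemption 119,000 zł → base 8,000 zł
  8,000 zł × 24% = 1,920 zł

Regular income tax:
  19,000 zł × 15% = 2,850 zł
  51,000 zł × 23% = 11,730 zł
  5,000 zł × 33% = 1,650 zł
  → 16,230 zł

1,920 zł ≤ 16,230 zł, so no add-on is due.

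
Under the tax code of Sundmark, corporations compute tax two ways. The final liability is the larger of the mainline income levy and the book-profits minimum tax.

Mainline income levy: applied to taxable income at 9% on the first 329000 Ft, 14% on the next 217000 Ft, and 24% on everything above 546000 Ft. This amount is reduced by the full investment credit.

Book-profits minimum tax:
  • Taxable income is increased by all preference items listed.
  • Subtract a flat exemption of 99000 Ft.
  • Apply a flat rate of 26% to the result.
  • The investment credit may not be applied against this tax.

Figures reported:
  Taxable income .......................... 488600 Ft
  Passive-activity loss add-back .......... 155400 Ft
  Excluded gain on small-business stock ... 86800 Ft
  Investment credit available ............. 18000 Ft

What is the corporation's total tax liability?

164268 Ft

Mainline income levy:
  329000 Ft × 9% = 29610 Ft
  159600 Ft × 14% = 22344 Ft
  → 51954 Ft
  Less investment credit 18000 Ft → 33954 Ft

Book-profits minimum tax:
  Adjusted income: 488600 Ft + 155400 Ft + 86800 Ft = 730800 Ft
  Less exemption 99000 Ft → base 631800 Ft
  631800 Ft × 26% = 164268 Ft

164268 Ft > 33954 Ft, so the book-profits minimum tax is the binding amount.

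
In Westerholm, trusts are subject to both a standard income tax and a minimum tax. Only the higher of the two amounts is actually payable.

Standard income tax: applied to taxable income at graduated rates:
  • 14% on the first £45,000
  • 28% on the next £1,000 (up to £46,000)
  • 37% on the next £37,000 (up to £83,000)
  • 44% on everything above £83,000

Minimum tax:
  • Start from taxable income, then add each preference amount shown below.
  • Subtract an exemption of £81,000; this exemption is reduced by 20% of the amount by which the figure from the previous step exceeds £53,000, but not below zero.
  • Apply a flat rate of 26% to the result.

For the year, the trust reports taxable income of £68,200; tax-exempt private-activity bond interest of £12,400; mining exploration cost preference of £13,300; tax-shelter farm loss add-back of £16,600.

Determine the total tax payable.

Minimum tax:
  Adjusted income: £68,200 + £12,400 + £13,300 + £16,600 = £110,500
  Exemption: £81,000 − 20% × (£110,500 − £53,000) = £81,000 − £11,500 = £69,500
  Base: £110,500 − £69,500 = £41,000
  £41,000 × 26% = £10,660

Standard income tax:
  £45,000 × 14% = £6,300
  £1,000 × 28% = £280
  £22,200 × 37% = £8,214
  → £14,794

£14,794 > £10,660, so the standard income tax governs.

£14,794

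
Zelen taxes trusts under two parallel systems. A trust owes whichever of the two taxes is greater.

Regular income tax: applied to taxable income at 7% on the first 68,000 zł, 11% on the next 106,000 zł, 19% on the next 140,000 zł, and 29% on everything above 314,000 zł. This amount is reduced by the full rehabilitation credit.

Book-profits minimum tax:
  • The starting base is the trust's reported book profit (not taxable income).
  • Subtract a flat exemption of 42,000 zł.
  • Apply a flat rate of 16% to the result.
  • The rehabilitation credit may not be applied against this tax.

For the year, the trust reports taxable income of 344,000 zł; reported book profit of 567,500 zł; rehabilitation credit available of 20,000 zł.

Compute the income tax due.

Regular income tax:
  68,000 zł × 7% = 4,760 zł
  106,000 zł × 11% = 11,660 zł
  140,000 zł × 19% = 26,600 zł
  30,000 zł × 29% = 8,700 zł
  → 51,720 zł
  Less rehabilitation credit 20,000 zł → 31,720 zł

Book-profits minimum tax:
  Base (reported book profit): 567,500 zł
  Less exemption 42,000 zł → base 525,500 zł
  525,500 zł × 16% = 84,080 zł

84,080 zł > 31,720 zł, so the book-profits minimum tax is the binding amount.

84,080 zł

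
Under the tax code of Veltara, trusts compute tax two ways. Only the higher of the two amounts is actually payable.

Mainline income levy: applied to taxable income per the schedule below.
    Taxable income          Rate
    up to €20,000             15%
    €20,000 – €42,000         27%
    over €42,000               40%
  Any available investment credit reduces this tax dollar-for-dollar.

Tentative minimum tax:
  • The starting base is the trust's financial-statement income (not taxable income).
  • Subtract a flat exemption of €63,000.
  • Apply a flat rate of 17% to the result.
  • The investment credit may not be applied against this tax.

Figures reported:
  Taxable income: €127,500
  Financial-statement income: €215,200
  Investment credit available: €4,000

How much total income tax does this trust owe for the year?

Mainline income levy:
  €20,000 × 15% = €3,000
  €22,000 × 27% = €5,940
  €85,500 × 40% = €34,200
  → €43,140
  Less investment credit €4,000 → €39,140

Tentative minimum tax:
  Base (financial-statement income): €215,200
  Less exemption €63,000 → base €152,200
  €152,200 × 17% = €25,874

€39,140 > €25,874, so the mainline income levy governs.

€39,140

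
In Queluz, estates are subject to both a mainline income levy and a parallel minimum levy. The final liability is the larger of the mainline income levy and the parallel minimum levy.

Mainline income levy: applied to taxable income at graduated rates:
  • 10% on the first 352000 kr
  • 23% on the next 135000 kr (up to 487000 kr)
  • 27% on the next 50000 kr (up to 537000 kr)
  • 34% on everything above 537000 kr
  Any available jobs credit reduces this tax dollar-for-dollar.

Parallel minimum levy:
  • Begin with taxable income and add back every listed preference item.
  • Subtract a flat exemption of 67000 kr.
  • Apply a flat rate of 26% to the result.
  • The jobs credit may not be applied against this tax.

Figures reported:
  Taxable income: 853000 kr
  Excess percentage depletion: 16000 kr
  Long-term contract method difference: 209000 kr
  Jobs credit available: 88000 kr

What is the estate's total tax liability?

262860 kr

Parallel minimum levy:
  Adjusted income: 853000 kr + 16000 kr + 209000 kr = 1078000 kr
  Less exemption 67000 kr → base 1011000 kr
  1011000 kr × 26% = 262860 kr

Mainline income levy:
  352000 kr × 10% = 35200 kr
  135000 kr × 23% = 31050 kr
  50000 kr × 27% = 13500 kr
  316000 kr × 34% = 107440 kr
  → 187190 kr
  Less jobs credit 88000 kr → 99190 kr

262860 kr > 99190 kr, so the parallel minimum levy is the binding amount.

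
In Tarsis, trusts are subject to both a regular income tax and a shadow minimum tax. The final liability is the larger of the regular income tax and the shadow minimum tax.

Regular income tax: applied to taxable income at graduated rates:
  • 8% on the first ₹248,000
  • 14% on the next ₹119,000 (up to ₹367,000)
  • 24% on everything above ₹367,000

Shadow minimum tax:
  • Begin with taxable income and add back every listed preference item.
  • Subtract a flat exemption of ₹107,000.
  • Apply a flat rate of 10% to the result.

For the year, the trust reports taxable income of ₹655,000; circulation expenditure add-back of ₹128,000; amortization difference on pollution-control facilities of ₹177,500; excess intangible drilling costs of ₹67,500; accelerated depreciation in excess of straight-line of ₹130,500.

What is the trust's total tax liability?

₹105,620

Regular income tax:
  ₹248,000 × 8% = ₹19,840
  ₹119,000 × 14% = ₹16,660
  ₹288,000 × 24% = ₹69,120
  → ₹105,620

Shadow minimum tax:
  Adjusted income: ₹655,000 + ₹128,000 + ₹177,500 + ₹67,500 + ₹130,500 = ₹1,158,500
  Less exemption ₹107,000 → base ₹1,051,500
  ₹1,051,500 × 10% = ₹105,150

₹105,620 > ₹105,150, so the regular income tax governs.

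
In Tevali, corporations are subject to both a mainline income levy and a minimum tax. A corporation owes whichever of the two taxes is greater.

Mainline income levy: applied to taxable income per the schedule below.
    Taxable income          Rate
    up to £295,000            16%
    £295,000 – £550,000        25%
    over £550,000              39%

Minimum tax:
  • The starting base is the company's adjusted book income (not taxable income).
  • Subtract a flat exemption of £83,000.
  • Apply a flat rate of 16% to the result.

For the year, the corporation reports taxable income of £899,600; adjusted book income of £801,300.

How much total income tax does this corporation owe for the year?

£247,294

Minimum tax:
  Base (adjusted book income): £801,300
  Less exemption £83,000 → base £718,300
  £718,300 × 16% = £114,928

Mainline income levy:
  £295,000 × 16% = £47,200
  £255,000 × 25% = £63,750
  £349,600 × 39% = £136,344
  → £247,294

£247,294 > £114,928, so the mainline income levy governs.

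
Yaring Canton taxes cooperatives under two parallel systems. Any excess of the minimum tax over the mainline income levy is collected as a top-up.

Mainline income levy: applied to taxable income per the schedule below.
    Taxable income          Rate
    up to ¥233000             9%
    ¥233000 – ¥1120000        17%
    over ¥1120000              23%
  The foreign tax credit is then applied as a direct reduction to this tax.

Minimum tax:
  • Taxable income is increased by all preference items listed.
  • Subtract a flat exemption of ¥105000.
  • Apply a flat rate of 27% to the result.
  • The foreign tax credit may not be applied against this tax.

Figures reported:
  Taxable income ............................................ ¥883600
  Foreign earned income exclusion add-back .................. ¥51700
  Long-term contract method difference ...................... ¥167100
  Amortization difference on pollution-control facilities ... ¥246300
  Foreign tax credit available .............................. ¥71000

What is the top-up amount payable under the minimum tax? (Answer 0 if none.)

¥275227

Mainline income levy:
  ¥233000 × 9% = ¥20970
  ¥650600 × 17% = ¥110602
  → ¥131572
  Less foreign tax credit ¥71000 → ¥60572

Minimum tax:
  Adjusted income: ¥883600 + ¥51700 + ¥167100 + ¥246300 = ¥1348700
  Less exemption ¥105000 → base ¥1243700
  ¥1243700 × 27% = ¥335799

Excess of minimum tax over mainline income levy: ¥335799 − ¥60572 = ¥275227.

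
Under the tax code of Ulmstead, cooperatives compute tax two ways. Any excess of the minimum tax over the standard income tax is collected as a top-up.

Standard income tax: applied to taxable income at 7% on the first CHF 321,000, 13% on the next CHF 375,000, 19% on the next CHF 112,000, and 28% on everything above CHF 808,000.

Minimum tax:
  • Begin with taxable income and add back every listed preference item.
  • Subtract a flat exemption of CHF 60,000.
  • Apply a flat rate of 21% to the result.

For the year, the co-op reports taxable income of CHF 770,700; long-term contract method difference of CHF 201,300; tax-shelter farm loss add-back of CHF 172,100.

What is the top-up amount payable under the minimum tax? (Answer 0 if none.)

CHF 142,248

Minimum tax:
  Adjusted income: CHF 770,700 + CHF 201,300 + CHF 172,100 = CHF 1,144,100
  Less exemption CHF 60,000 → base CHF 1,084,100
  CHF 1,084,100 × 21% = CHF 227,661

Standard income tax:
  CHF 321,000 × 7% = CHF 22,470
  CHF 375,000 × 13% = CHF 48,750
  CHF 74,700 × 19% = CHF 14,193
  → CHF 85,413

Excess of minimum tax over standard income tax: CHF 227,661 − CHF 85,413 = CHF 142,248.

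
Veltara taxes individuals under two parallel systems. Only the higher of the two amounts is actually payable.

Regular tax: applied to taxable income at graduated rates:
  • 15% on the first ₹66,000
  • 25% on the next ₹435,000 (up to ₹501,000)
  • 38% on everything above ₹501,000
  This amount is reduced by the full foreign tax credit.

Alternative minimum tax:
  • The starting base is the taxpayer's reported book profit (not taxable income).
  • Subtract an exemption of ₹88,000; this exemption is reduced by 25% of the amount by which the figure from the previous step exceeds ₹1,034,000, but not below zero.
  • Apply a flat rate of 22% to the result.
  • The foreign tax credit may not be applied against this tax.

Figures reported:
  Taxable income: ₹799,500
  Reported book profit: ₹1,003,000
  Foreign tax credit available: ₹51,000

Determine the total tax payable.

Regular tax:
  ₹66,000 × 15% = ₹9,900
  ₹435,000 × 25% = ₹108,750
  ₹298,500 × 38% = ₹113,430
  → ₹232,080
  Less foreign tax credit ₹51,000 → ₹181,080

Alternative minimum tax:
  Base (reported book profit): ₹1,003,000
  Exemption: ₹1,003,000 ≤ ₹1,034,000, so full ₹88,000 applies
  Base: ₹1,003,000 − ₹88,000 = ₹915,000
  ₹915,000 × 22% = ₹201,300

₹201,300 > ₹181,080, so the alternative minimum tax is the binding amount.

₹201,300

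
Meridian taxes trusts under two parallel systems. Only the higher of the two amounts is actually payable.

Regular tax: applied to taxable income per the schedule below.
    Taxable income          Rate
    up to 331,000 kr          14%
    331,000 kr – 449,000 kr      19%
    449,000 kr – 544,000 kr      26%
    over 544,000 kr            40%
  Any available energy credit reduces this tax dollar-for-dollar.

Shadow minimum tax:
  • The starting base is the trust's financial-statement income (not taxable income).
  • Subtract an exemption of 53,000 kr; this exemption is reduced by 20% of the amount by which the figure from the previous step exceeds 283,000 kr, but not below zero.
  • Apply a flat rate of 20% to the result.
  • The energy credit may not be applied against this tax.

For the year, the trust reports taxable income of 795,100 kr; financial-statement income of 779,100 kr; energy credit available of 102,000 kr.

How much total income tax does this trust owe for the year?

Regular tax:
  331,000 kr × 14% = 46,340 kr
  118,000 kr × 19% = 22,420 kr
  95,000 kr × 26% = 24,700 kr
  251,100 kr × 40% = 100,440 kr
  → 193,900 kr
  Less energy credit 102,000 kr → 91,900 kr

Shadow minimum tax:
  Base (financial-statement income): 779,100 kr
  Exemption: 20% × (779,100 kr − 283,000 kr) = 99,220 kr ≥ 53,000 kr, so the exemption is fully phased out
  Base: 779,100 kr − 0 kr = 779,100 kr
  779,100 kr × 20% = 155,820 kr

155,820 kr > 91,900 kr, so the shadow minimum tax is the binding amount.

155,820 kr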